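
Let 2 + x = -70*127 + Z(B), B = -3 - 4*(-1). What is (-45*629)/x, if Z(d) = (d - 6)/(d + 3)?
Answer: 113220/35573 ≈ 3.1828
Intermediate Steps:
B = 1 (B = -3 + 4 = 1)
Z(d) = (-6 + d)/(3 + d)
x = -35573/4 (x = -2 + (-70*127 + (-6 + 1)/(3 + 1)) = -2 + (-8890 - 5/4) = -2 - 35565/4 = -35573/4 ≈ -8893.3)
(-45*629)/x = (-45*629)/(-35573/4) = -28305*(-4/35573) = 113220/35573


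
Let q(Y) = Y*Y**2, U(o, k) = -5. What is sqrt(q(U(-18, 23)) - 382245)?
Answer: I*sqrt(382370) ≈ 618.36*I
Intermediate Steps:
q(Y) = Y**3
sqrt(q(U(-18, 23)) - 382245) = sqrt((-5)**3 - 382245) = sqrt(-125 - 382245) = sqrt(-382370) = I*sqrt(382370)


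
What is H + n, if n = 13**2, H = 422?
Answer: 591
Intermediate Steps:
n = 169
H + n = 422 + 169 = 591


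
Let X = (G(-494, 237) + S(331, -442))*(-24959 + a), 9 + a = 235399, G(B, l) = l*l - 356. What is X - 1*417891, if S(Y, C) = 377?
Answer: 11823699999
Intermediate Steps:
G(B, l) = -356 + l² (G(B, l) = l² - 356 = -356 + l²)
a = 235390 (a = -9 + 235399 = 235390)
X = 11824117890 (X = ((-356 + 237²) + 377)*(-24959 + 235390) = ((-356 + 56169) + 377)*210431 = (55813 + 377)*210431 = 56190*210431 = 11824117890)
X - 1*417891 = 11824117890 - 1*417891 = 11824117890 - 417891 = 11823699999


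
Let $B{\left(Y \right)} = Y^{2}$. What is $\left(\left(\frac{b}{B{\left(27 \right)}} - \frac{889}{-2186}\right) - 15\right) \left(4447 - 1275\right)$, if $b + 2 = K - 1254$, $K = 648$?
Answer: $- \frac{38991678362}{796797} \approx -48936.0$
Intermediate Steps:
$b = -608$ ($b = -2 + \left(648 - 1254\right) = -2 - 606 = -608$)
$\left(\left(\frac{b}{B{\left(27 \right)}} - \frac{889}{-2186}\right) - 15\right) \left(4447 - 1275\right) = \left(\left(- \frac{608}{27^{2}} - \frac{889}{-2186}\right) - 15\right) \left(4447 - 1275\right) = \left(\left(- \frac{608}{729} - - \frac{889}{2186}\right) - 15\right) 3172 = \left(\left(\left(-608\right) \frac{1}{729} + \frac{889}{2186}\right) - 15\right) 3172 = \left(\left(- \frac{608}{729} + \frac{889}{2186}\right) - 15\right) 3172 = \left(- \frac{681007}{1593594} - 15\right) 3172 = \left(- \frac{24584917}{1593594}\right) 3172 = - \frac{38991678362}{796797}$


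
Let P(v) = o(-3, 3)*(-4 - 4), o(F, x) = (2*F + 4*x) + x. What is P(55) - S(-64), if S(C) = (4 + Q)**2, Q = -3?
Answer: -73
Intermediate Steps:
S(C) = 1 (S(C) = (4 - 3)**2 = 1**2 = 1)
o(F, x) = 2*F + 5*x
P(v) = -72 (P(v) = (2*(-3) + 5*3)*(-4 - 4) = (-6 + 15)*(-8) = 9*(-8) = -72)
P(55) - S(-64) = -72 - 1*1 = -72 - 1 = -73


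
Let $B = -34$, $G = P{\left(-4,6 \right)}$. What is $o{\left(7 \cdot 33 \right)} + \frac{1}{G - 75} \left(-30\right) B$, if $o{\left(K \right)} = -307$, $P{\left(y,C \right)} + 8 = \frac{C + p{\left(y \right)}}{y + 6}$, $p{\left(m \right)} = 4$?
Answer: $- \frac{4161}{13} \approx -320.08$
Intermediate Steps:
$P{\left(y,C \right)} = -8 + \frac{4 + C}{6 + y}$ ($P{\left(y,C \right)} = -8 + \frac{C + 4}{y + 6} = -8 + \frac{4 + C}{6 + y}$)
$G = -3$ ($G = \frac{-44 + 6 - -32}{6 - 4} = \frac{-44 + 6 + 32}{2} = \frac{1}{2} \left(-6\right) = -3$)
$o{\left(7 \cdot 33 \right)} + \frac{1}{G - 75} \left(-30\right) B = -307 + \frac{1}{-3 - 75} \left(-30\right) \left(-34\right) = -307 + \frac{1}{-78} \left(-30\right) \left(-34\right) = -307 + \left(- \frac{1}{78}\right) \left(-30\right) \left(-34\right) = -307 + \frac{5}{13} \left(-34\right) = -307 - \frac{170}{13} = - \frac{4161}{13}$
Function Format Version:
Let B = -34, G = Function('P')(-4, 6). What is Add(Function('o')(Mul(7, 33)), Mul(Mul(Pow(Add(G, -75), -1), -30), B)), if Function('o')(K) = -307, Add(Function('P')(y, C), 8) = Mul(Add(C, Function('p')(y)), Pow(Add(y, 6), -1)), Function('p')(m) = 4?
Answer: Rational(-4161, 13) ≈ -320.08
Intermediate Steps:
Function('P')(y, C) = Add(-8, Mul(Pow(Add(6, y), -1), Add(4, C))) (Function('P')(y, C) = Add(-8, Mul(Add(C, 4), Pow(Add(y, 6), -1))) = Add(-8, Mul(Add(4, C), Pow(Add(6, y), -1))) = Add(-8, Mul(Pow(Add(6, y), -1), Add(4, C))))
G = -3 (G = Mul(Pow(Add(6, -4), -1), Add(-44, 6, Mul(-8, -4))) = Mul(Pow(2, -1), Add(-44, 6, 32)) = Mul(Rational(1, 2), -6) = -3)
Add(Function('o')(Mul(7, 33)), Mul(Mul(Pow(Add(G, -75), -1), -30), B)) = Add(-307, Mul(Mul(Pow(Add(-3, -75), -1), -30), -34)) = Add(-307, Mul(Mul(Pow(-78, -1), -30), -34)) = Add(-307, Mul(Mul(Rational(-1, 78), -30), -34)) = Add(-307, Mul(Rational(5, 13), -34)) = Add(-307, Rational(-170, 13)) = Rational(-4161, 13)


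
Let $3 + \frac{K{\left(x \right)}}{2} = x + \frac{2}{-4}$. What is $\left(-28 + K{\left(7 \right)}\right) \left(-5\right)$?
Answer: $105$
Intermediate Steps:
$K{\left(x \right)} = -7 + 2 x$ ($K{\left(x \right)} = -6 + 2 \left(x + \frac{2}{-4}\right) = -6 + 2 \left(x + 2 \left(- \frac{1}{4}\right)\right) = -6 + 2 \left(x - \frac{1}{2}\right) = -6 + 2 \left(- \frac{1}{2} + x\right) = -6 + \left(-1 + 2 x\right) = -7 + 2 x$)
$\left(-28 + K{\left(7 \right)}\right) \left(-5\right) = \left(-28 + \left(-7 + 2 \cdot 7\right)\right) \left(-5\right) = \left(-28 + \left(-7 + 14\right)\right) \left(-5\right) = \left(-28 + 7\right) \left(-5\right) = \left(-21\right) \left(-5\right) = 105$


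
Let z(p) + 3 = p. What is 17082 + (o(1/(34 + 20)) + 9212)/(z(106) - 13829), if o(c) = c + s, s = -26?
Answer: 12660750683/741204 ≈ 17081.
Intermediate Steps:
z(p) = -3 + p
o(c) = -26 + c (o(c) = c - 26 = -26 + c)
17082 + (o(1/(34 + 20)) + 9212)/(z(106) - 13829) = 17082 + ((-26 + 1/(34 + 20)) + 9212)/((-3 + 106) - 13829) = 17082 + ((-26 + 1/54) + 9212)/(103 - 13829) = 17082 + ((-26 + 1/54) + 9212)/(-13726) = 17082 + (-1403/54 + 9212)*(-1/13726) = 17082 + (496045/54)*(-1/13726) = 17082 - 496045/741204 = 12660750683/741204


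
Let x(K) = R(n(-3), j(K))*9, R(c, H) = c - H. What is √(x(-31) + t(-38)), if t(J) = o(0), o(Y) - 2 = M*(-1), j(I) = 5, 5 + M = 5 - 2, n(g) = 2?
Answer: I*√23 ≈ 4.7958*I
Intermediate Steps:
M = -2 (M = -5 + (5 - 2) = -5 + 3 = -2)
x(K) = -27 (x(K) = (2 - 1*5)*9 = (2 - 5)*9 = -3*9 = -27)
o(Y) = 4 (o(Y) = 2 - 2*(-1) = 2 + 2 = 4)
t(J) = 4
√(x(-31) + t(-38)) = √(-27 + 4) = √(-23) = I*√23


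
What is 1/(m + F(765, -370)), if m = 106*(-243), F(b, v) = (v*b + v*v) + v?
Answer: -1/172278 ≈ -5.8046e-6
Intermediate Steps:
F(b, v) = v + v² + b*v (F(b, v) = (b*v + v²) + v = (v² + b*v) + v = v + v² + b*v)
m = -25758
1/(m + F(765, -370)) = 1/(-25758 - 370*(1 + 765 - 370)) = 1/(-25758 - 370*396) = 1/(-25758 - 146520) = 1/(-172278) = -1/172278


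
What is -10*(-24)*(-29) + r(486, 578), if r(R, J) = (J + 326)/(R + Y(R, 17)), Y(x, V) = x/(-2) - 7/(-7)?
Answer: -424334/61 ≈ -6956.3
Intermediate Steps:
Y(x, V) = 1 - x/2 (Y(x, V) = x*(-1/2) - 7*(-1/7) = -x/2 + 1 = 1 - x/2)
r(R, J) = (326 + J)/(1 + R/2) (r(R, J) = (J + 326)/(R + (1 - R/2)) = (326 + J)/(1 + R/2))
-10*(-24)*(-29) + r(486, 578) = -10*(-24)*(-29) + 2*(326 + 578)/(2 + 486) = 240*(-29) + 2*904/488 = -6960 + 2*(1/488)*904 = -6960 + 226/61 = -424334/61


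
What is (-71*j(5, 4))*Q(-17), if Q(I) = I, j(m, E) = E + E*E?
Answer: 24140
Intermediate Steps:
j(m, E) = E + E²
(-71*j(5, 4))*Q(-17) = -284*(1 + 4)*(-17) = -284*5*(-17) = -71*20*(-17) = -1420*(-17) = 24140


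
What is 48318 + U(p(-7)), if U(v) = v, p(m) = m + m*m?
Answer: 48360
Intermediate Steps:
p(m) = m + m**2
48318 + U(p(-7)) = 48318 - 7*(1 - 7) = 48318 - 7*(-6) = 48318 + 42 = 48360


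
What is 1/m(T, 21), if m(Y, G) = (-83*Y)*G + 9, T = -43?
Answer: 1/74958 ≈ 1.3341e-5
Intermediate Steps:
m(Y, G) = 9 - 83*G*Y (m(Y, G) = -83*G*Y + 9 = 9 - 83*G*Y)
1/m(T, 21) = 1/(9 - 83*21*(-43)) = 1/(9 + 74949) = 1/74958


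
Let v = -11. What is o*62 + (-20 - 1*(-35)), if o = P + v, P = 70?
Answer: 3673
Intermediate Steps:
o = 59 (o = 70 - 11 = 59)
o*62 + (-20 - 1*(-35)) = 59*62 + (-20 - 1*(-35)) = 3658 + (-20 + 35) = 3658 + 15 = 3673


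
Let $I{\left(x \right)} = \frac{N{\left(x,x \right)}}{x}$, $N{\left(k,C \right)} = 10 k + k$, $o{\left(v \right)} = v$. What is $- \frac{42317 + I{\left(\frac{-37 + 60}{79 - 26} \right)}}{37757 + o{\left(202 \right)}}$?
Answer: $- \frac{42328}{37959} \approx -1.1151$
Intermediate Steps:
$N{\left(k,C \right)} = 11 k$
$I{\left(x \right)} = 11$ ($I{\left(x \right)} = \frac{11 x}{x} = 11$)
$- \frac{42317 + I{\left(\frac{-37 + 60}{79 - 26} \right)}}{37757 + o{\left(202 \right)}} = - \frac{42317 + 11}{37757 + 202} = - \frac{42328}{37959}$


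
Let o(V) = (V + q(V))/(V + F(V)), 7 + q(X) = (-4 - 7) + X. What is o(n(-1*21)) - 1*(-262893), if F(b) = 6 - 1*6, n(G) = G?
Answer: 1840271/7 ≈ 2.6290e+5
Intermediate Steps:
F(b) = 0 (F(b) = 6 - 6 = 0)
q(X) = -18 + X (q(X) = -7 + ((-4 - 7) + X) = -7 + (-11 + X) = -18 + X)
o(V) = (-18 + 2*V)/V (o(V) = (V + (-18 + V))/(V + 0) = (-18 + 2*V)/V)
o(n(-1*21)) - 1*(-262893) = (2 - 18/((-1*21))) - 1*(-262893) = (2 - 18/(-21)) + 262893 = (2 - 18*(-1/21)) + 262893 = (2 + 6/7) + 262893 = 20/7 + 262893 = 1840271/7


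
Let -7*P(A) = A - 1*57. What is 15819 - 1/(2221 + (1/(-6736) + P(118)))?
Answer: 1650138199139/104313689 ≈ 15819.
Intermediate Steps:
P(A) = 57/7 - A/7 (P(A) = -(A - 1*57)/7 = -(A - 57)/7 = -(-57 + A)/7 = 57/7 - A/7)
15819 - 1/(2221 + (1/(-6736) + P(118))) = 15819 - 1/(2221 + (1/(-6736) + (57/7 - 1/7*118))) = 15819 - 1/(2221 + (-1/6736 + (57/7 - 118/7))) = 15819 - 1/(2221 + (-1/6736 - 61/7)) = 15819 - 1/(2221 - 410903/47152) = 15819 - 1/104313689/47152 = 15819 - 1*47152/104313689 = 15819 - 47152/104313689 = 1650138199139/104313689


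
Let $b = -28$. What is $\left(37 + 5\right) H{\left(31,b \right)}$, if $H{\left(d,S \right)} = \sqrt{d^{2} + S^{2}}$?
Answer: $42 \sqrt{1745} \approx 1754.5$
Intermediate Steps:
$H{\left(d,S \right)} = \sqrt{S^{2} + d^{2}}$
$\left(37 + 5\right) H{\left(31,b \right)} = \left(37 + 5\right) \sqrt{\left(-28\right)^{2} + 31^{2}} = 42 \sqrt{784 + 961} = 42 \sqrt{1745}$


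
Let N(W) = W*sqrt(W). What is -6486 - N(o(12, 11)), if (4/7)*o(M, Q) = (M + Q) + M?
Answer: -6486 - 1715*sqrt(5)/8 ≈ -6965.4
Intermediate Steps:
o(M, Q) = 7*M/2 + 7*Q/4 (o(M, Q) = 7*((M + Q) + M)/4 = 7*(Q + 2*M)/4 = 7*M/2 + 7*Q/4)
N(W) = W**(3/2)
-6486 - N(o(12, 11)) = -6486 - ((7/2)*12 + (7/4)*11)**(3/2) = -6486 - (42 + 77/4)**(3/2) = -6486 - (245/4)**(3/2) = -6486 - 1715*sqrt(5)/8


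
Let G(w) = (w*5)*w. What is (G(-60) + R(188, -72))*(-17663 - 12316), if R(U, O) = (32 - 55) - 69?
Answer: -536863932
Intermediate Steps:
G(w) = 5*w² (G(w) = (5*w)*w = 5*w²)
R(U, O) = -92 (R(U, O) = -23 - 69 = -92)
(G(-60) + R(188, -72))*(-17663 - 12316) = (5*(-60)² - 92)*(-17663 - 12316) = (5*3600 - 92)*(-29979) = (18000 - 92)*(-29979) = 17908*(-29979) = -536863932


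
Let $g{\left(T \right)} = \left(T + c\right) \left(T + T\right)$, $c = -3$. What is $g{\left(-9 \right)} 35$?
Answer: $7560$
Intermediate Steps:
$g{\left(T \right)} = 2 T \left(-3 + T\right)$ ($g{\left(T \right)} = \left(T - 3\right) \left(T + T\right) = \left(-3 + T\right) 2 T = 2 T \left(-3 + T\right)$)
$g{\left(-9 \right)} 35 = 2 \left(-9\right) \left(-3 - 9\right) 35 = 2 \left(-9\right) \left(-12\right) 35 = 216 \cdot 35 = 7560$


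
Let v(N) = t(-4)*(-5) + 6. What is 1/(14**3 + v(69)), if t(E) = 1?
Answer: 1/2745 ≈ 0.00036430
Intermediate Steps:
v(N) = 1 (v(N) = 1*(-5) + 6 = -5 + 6 = 1)
1/(14**3 + v(69)) = 1/(14**3 + 1) = 1/(2744 + 1) = 1/2745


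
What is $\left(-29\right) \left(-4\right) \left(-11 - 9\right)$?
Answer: $-2320$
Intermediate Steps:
$\left(-29\right) \left(-4\right) \left(-11 - 9\right) = 116 \left(-11 - 9\right) = 116 \left(-20\right) = -2320$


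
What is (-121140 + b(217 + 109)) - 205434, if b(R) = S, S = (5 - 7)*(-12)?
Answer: -326550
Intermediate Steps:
S = 24 (S = -2*(-12) = 24)
b(R) = 24
(-121140 + b(217 + 109)) - 205434 = (-121140 + 24) - 205434 = -121116 - 205434 = -326550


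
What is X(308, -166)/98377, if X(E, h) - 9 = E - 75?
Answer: 242/98377 ≈ 0.0024599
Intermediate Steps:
X(E, h) = -66 + E (X(E, h) = 9 + (E - 75) = 9 + (-75 + E) = -66 + E)
X(308, -166)/98377 = (-66 + 308)/98377 = 242*(1/98377) = 242/98377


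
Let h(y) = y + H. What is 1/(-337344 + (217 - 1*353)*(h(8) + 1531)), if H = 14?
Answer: -1/548552 ≈ -1.8230e-6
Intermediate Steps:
h(y) = 14 + y (h(y) = y + 14 = 14 + y)
1/(-337344 + (217 - 1*353)*(h(8) + 1531)) = 1/(-337344 + (217 - 1*353)*((14 + 8) + 1531)) = 1/(-337344 + (217 - 353)*(22 + 1531)) = 1/(-337344 - 136*1553) = 1/(-337344 - 211208) = 1/(-548552) = -1/548552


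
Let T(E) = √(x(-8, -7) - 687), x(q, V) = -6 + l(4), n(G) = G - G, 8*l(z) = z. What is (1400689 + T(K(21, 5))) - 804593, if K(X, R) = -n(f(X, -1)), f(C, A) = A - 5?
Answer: 596096 + I*√2770/2 ≈ 5.961e+5 + 26.315*I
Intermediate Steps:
l(z) = z/8
f(C, A) = -5 + A
n(G) = 0
x(q, V) = -11/2 (x(q, V) = -6 + (⅛)*4 = -6 + ½ = -11/2)
K(X, R) = 0 (K(X, R) = -1*0 = 0)
T(E) = I*√2770/2 (T(E) = √(-11/2 - 687) = √(-1385/2) = I*√2770/2)
(1400689 + T(K(21, 5))) - 804593 = (1400689 + I*√2770/2) - 804593 = 596096 + I*√2770/2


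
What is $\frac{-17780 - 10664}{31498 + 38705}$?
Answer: $- \frac{28444}{70203} \approx -0.40517$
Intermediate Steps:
$\frac{-17780 - 10664}{31498 + 38705} = - \frac{28444}{70203}$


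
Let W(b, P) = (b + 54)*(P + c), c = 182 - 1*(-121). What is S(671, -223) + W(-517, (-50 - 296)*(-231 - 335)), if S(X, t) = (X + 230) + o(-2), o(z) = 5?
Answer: -90811451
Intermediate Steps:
c = 303 (c = 182 + 121 = 303)
W(b, P) = (54 + b)*(303 + P) (W(b, P) = (b + 54)*(P + 303) = (54 + b)*(303 + P))
S(X, t) = 235 + X (S(X, t) = (X + 230) + 5 = (230 + X) + 5 = 235 + X)
S(671, -223) + W(-517, (-50 - 296)*(-231 - 335)) = (235 + 671) + (16362 + 54*((-50 - 296)*(-231 - 335)) + 303*(-517) + ((-50 - 296)*(-231 - 335))*(-517)) = 906 + (16362 + 54*(-346*(-566)) - 156651 - 346*(-566)*(-517)) = 906 + (16362 + 54*195836 - 156651 + 195836*(-517)) = 906 + (16362 + 10575144 - 156651 - 101247212) = 906 - 90812357 = -90811451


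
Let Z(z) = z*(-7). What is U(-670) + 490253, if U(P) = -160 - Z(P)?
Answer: 485403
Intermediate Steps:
Z(z) = -7*z
U(P) = -160 + 7*P (U(P) = -160 - (-7)*P = -160 + 7*P)
U(-670) + 490253 = (-160 + 7*(-670)) + 490253 = (-160 - 4690) + 490253 = -4850 + 490253 = 485403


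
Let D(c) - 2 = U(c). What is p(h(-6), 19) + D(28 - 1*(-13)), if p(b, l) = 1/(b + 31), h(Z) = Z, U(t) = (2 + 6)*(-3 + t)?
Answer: 7651/25 ≈ 306.04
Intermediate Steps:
U(t) = -24 + 8*t (U(t) = 8*(-3 + t) = -24 + 8*t)
D(c) = -22 + 8*c (D(c) = 2 + (-24 + 8*c) = -22 + 8*c)
p(b, l) = 1/(31 + b)
p(h(-6), 19) + D(28 - 1*(-13)) = 1/(31 - 6) + (-22 + 8*(28 - 1*(-13))) = 1/25 + (-22 + 8*(28 + 13)) = 1/25 + (-22 + 8*41) = 1/25 + (-22 + 328) = 1/25 + 306 = 7651/25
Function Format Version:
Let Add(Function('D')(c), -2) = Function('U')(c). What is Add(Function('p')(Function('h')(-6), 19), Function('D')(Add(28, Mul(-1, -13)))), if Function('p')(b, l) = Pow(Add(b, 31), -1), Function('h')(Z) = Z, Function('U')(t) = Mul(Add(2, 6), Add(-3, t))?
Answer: Rational(7651, 25) ≈ 306.04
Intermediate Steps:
Function('U')(t) = Add(-24, Mul(8, t)) (Function('U')(t) = Mul(8, Add(-3, t)) = Add(-24, Mul(8, t)))
Function('D')(c) = Add(-22, Mul(8, c)) (Function('D')(c) = Add(2, Add(-24, Mul(8, c))) = Add(-22, Mul(8, c)))
Function('p')(b, l) = Pow(Add(31, b), -1)
Add(Function('p')(Function('h')(-6), 19), Function('D')(Add(28, Mul(-1, -13)))) = Add(Pow(Add(31, -6), -1), Add(-22, Mul(8, Add(28, Mul(-1, -13))))) = Add(Pow(25, -1), Add(-22, Mul(8, Add(28, 13)))) = Add(Rational(1, 25), Add(-22, Mul(8, 41))) = Add(Rational(1, 25), Add(-22, 328)) = Add(Rational(1, 25), 306) = Rational(7651, 25)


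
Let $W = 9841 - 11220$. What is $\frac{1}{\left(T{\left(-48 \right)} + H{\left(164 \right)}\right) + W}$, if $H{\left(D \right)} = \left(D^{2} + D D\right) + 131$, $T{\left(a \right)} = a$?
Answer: $\frac{1}{52496} \approx 1.9049 \cdot 10^{-5}$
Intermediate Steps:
$W = -1379$
$H{\left(D \right)} = 131 + 2 D^{2}$ ($H{\left(D \right)} = \left(D^{2} + D^{2}\right) + 131 = 2 D^{2} + 131 = 131 + 2 D^{2}$)
$\frac{1}{\left(T{\left(-48 \right)} + H{\left(164 \right)}\right) + W} = \frac{1}{\left(-48 + \left(131 + 2 \cdot 164^{2}\right)\right) - 1379} = \frac{1}{\left(-48 + \left(131 + 2 \cdot 26896\right)\right) - 1379} = \frac{1}{\left(-48 + \left(131 + 53792\right)\right) - 1379} = \frac{1}{\left(-48 + 53923\right) - 1379} = \frac{1}{53875 - 1379} = \frac{1}{52496}$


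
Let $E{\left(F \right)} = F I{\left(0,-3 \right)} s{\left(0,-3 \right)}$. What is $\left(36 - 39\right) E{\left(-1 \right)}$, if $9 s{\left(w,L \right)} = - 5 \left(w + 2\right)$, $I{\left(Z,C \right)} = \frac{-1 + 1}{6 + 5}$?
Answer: $0$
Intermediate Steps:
$I{\left(Z,C \right)} = 0$ ($I{\left(Z,C \right)} = \frac{0}{11} = 0 \cdot \frac{1}{11} = 0$)
$s{\left(w,L \right)} = - \frac{10}{9} - \frac{5 w}{9}$ ($s{\left(w,L \right)} = \frac{\left(-5\right) \left(w + 2\right)}{9} = \frac{\left(-5\right) \left(2 + w\right)}{9} = \frac{-10 - 5 w}{9} = - \frac{10}{9} - \frac{5 w}{9}$)
$E{\left(F \right)} = 0$ ($E{\left(F \right)} = F 0 \left(- \frac{10}{9} - 0\right) = 0 \left(- \frac{10}{9} + 0\right) = 0 \left(- \frac{10}{9}\right) = 0$)
$\left(36 - 39\right) E{\left(-1 \right)} = \left(36 - 39\right) 0 = \left(-3\right) 0 = 0$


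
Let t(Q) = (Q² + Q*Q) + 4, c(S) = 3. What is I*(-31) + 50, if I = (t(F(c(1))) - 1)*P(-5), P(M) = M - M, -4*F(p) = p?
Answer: 50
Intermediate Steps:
F(p) = -p/4
P(M) = 0
t(Q) = 4 + 2*Q² (t(Q) = (Q² + Q²) + 4 = 2*Q² + 4 = 4 + 2*Q²)
I = 0 (I = ((4 + 2*(-¼*3)²) - 1)*0 = ((4 + 2*(-¾)²) - 1)*0 = ((4 + 2*(9/16)) - 1)*0 = ((4 + 9/8) - 1)*0 = (41/8 - 1)*0 = (33/8)*0 = 0)
I*(-31) + 50 = 0*(-31) + 50 = 0 + 50 = 50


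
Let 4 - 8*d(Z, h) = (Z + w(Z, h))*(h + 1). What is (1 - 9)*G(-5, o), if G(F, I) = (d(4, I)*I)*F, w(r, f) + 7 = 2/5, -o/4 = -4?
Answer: 3856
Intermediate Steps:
o = 16 (o = -4*(-4) = 16)
w(r, f) = -33/5 (w(r, f) = -7 + 2/5 = -7 + 2*(⅕) = -7 + ⅖ = -33/5)
d(Z, h) = ½ - (1 + h)*(-33/5 + Z)/8 (d(Z, h) = ½ - (Z - 33/5)*(h + 1)/8 = ½ - (-33/5 + Z)*(1 + h)/8 = ½ - (1 + h)*(-33/5 + Z)/8)
G(F, I) = F*I*(33/40 + 13*I/40) (G(F, I) = ((53/40 - ⅛*4 + 33*I/40 - ⅛*4*I)*I)*F = ((53/40 - ½ + 33*I/40 - I/2)*I)*F = ((33/40 + 13*I/40)*I)*F = (I*(33/40 + 13*I/40))*F = F*I*(33/40 + 13*I/40))
(1 - 9)*G(-5, o) = (1 - 9)*((1/40)*(-5)*16*(33 + 13*16)) = -(-5)*16*(33 + 208)/5 = -(-5)*16*241/5 = -8*(-482) = 3856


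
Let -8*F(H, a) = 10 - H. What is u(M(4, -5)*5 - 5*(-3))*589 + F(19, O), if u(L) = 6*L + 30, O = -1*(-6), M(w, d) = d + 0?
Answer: -141351/8 ≈ -17669.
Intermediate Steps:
M(w, d) = d
O = 6
F(H, a) = -5/4 + H/8 (F(H, a) = -(10 - H)/8 = -5/4 + H/8)
u(L) = 30 + 6*L
u(M(4, -5)*5 - 5*(-3))*589 + F(19, O) = (30 + 6*(-5*5 - 5*(-3)))*589 + (-5/4 + (⅛)*19) = (30 + 6*(-25 + 15))*589 + (-5/4 + 19/8) = (30 + 6*(-10))*589 + 9/8 = (30 - 60)*589 + 9/8 = -30*589 + 9/8 = -17670 + 9/8 = -141351/8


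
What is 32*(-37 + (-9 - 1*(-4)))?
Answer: -1344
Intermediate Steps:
32*(-37 + (-9 - 1*(-4))) = 32*(-37 + (-9 + 4)) = 32*(-37 - 5) = 32*(-42) = -1344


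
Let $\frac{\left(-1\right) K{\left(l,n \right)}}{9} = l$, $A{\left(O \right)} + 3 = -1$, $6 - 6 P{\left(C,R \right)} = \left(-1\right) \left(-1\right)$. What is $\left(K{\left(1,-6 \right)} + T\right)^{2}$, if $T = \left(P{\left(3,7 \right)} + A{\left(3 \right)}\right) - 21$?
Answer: $\frac{39601}{36} \approx 1100.0$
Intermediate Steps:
$P{\left(C,R \right)} = \frac{5}{6}$ ($P{\left(C,R \right)} = 1 - \frac{\left(-1\right) \left(-1\right)}{6} = 1 - \frac{1}{6} = \frac{5}{6}$)
$A{\left(O \right)} = -4$ ($A{\left(O \right)} = -3 - 1 = -4$)
$K{\left(l,n \right)} = - 9 l$
$T = - \frac{145}{6}$ ($T = \left(\frac{5}{6} - 4\right) - 21 = - \frac{19}{6} - 21 = - \frac{145}{6} \approx -24.167$)
$\left(K{\left(1,-6 \right)} + T\right)^{2} = \left(\left(-9\right) 1 - \frac{145}{6}\right)^{2} = \left(-9 - \frac{145}{6}\right)^{2} = \left(- \frac{199}{6}\right)^{2} = \frac{39601}{36}$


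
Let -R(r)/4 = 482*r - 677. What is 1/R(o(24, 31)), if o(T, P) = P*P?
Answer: -1/1850100 ≈ -5.4051e-7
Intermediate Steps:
o(T, P) = P²
R(r) = 2708 - 1928*r (R(r) = -4*(482*r - 677) = -4*(-677 + 482*r) = 2708 - 1928*r)
1/R(o(24, 31)) = 1/(2708 - 1928*31²) = 1/(2708 - 1928*961) = 1/(2708 - 1852808) = 1/(-1850100) = -1/1850100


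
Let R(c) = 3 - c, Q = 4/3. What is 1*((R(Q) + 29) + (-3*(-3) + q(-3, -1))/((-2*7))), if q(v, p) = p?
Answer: 632/21 ≈ 30.095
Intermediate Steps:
Q = 4/3 (Q = 4*(⅓) = 4/3 ≈ 1.3333)
1*((R(Q) + 29) + (-3*(-3) + q(-3, -1))/((-2*7))) = 1*(((3 - 1*4/3) + 29) + (-3*(-3) - 1)/((-2*7))) = 1*(((3 - 4/3) + 29) + (9 - 1)/(-14)) = 1*((5/3 + 29) + 8*(-1/14)) = 1*(92/3 - 4/7) = 1*(632/21) = 632/21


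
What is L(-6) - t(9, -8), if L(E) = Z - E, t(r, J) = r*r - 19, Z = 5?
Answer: -51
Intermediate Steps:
t(r, J) = -19 + r² (t(r, J) = r² - 19 = -19 + r²)
L(E) = 5 - E
L(-6) - t(9, -8) = (5 - 1*(-6)) - (-19 + 9²) = (5 + 6) - (-19 + 81) = 11 - 1*62 = 11 - 62 = -51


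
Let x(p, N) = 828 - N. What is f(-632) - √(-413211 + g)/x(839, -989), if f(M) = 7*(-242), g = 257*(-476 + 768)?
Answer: -1694 - I*√338167/1817 ≈ -1694.0 - 0.32004*I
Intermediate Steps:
g = 75044 (g = 257*292 = 75044)
f(M) = -1694
f(-632) - √(-413211 + g)/x(839, -989) = -1694 - √(-413211 + 75044)/(828 - 1*(-989)) = -1694 - √(-338167)/(828 + 989) = -1694 - I*√338167/1817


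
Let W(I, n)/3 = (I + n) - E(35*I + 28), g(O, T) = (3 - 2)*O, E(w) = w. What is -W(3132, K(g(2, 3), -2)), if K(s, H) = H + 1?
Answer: 319551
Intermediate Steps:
g(O, T) = O (g(O, T) = 1*O = O)
K(s, H) = 1 + H
W(I, n) = -84 - 102*I + 3*n (W(I, n) = 3*((I + n) - (35*I + 28)) = 3*((I + n) - (28 + 35*I)) = 3*((I + n) + (-28 - 35*I)) = 3*(-28 + n - 34*I) = -84 - 102*I + 3*n)
-W(3132, K(g(2, 3), -2)) = -(-84 - 102*3132 + 3*(1 - 2)) = -(-84 - 319464 + 3*(-1)) = -(-84 - 319464 - 3) = -1*(-319551) = 319551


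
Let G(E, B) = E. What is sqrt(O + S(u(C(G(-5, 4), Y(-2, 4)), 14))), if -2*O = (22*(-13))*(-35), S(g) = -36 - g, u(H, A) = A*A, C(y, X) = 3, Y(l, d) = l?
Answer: I*sqrt(5237) ≈ 72.367*I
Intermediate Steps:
u(H, A) = A**2
O = -5005 (O = -22*(-13)*(-35)/2 = -(-143)*(-35) = -1/2*10010 = -5005)
sqrt(O + S(u(C(G(-5, 4), Y(-2, 4)), 14))) = sqrt(-5005 + (-36 - 1*14**2)) = sqrt(-5005 + (-36 - 1*196)) = sqrt(-5005 + (-36 - 196)) = sqrt(-5005 - 232) = sqrt(-5237) = I*sqrt(5237)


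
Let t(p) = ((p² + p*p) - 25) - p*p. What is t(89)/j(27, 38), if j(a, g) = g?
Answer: 3948/19 ≈ 207.79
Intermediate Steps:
t(p) = -25 + p² (t(p) = ((p² + p²) - 25) - p² = (2*p² - 25) - p² = (-25 + 2*p²) - p² = -25 + p²)
t(89)/j(27, 38) = (-25 + 89²)/38 = (-25 + 7921)*(1/38) = 7896*(1/38) = 3948/19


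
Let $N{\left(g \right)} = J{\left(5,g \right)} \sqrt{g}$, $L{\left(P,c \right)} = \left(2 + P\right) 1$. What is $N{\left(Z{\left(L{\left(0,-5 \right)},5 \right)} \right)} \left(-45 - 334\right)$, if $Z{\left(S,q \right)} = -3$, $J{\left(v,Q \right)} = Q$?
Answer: $1137 i \sqrt{3} \approx 1969.3 i$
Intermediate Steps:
$L{\left(P,c \right)} = 2 + P$
$N{\left(g \right)} = g^{\frac{3}{2}}$ ($N{\left(g \right)} = g \sqrt{g} = g^{\frac{3}{2}}$)
$N{\left(Z{\left(L{\left(0,-5 \right)},5 \right)} \right)} \left(-45 - 334\right) = \left(-3\right)^{\frac{3}{2}} \left(-45 - 334\right) = - 3 i \sqrt{3} \left(-379\right) = 1137 i \sqrt{3}$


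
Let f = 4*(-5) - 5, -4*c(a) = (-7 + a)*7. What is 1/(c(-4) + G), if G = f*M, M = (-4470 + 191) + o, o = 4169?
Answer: 4/11077 ≈ 0.00036111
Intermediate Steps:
c(a) = 49/4 - 7*a/4 (c(a) = -(-7 + a)*7/4 = -(-49 + 7*a)/4 = 49/4 - 7*a/4)
f = -25 (f = -20 - 5 = -25)
M = -110 (M = (-4470 + 191) + 4169 = -4279 + 4169 = -110)
G = 2750 (G = -25*(-110) = 2750)
1/(c(-4) + G) = 1/((49/4 - 7/4*(-4)) + 2750) = 1/((49/4 + 7) + 2750) = 1/(77/4 + 2750) = 1/(11077/4) = 4/11077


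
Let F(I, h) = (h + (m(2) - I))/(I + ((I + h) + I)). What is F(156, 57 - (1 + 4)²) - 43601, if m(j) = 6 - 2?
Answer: -1090031/25 ≈ -43601.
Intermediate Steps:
m(j) = 4
F(I, h) = (4 + h - I)/(h + 3*I) (F(I, h) = (h + (4 - I))/(I + ((I + h) + I)) = (4 + h - I)/(I + (h + 2*I)) = (4 + h - I)/(h + 3*I))
F(156, 57 - (1 + 4)²) - 43601 = (4 + (57 - (1 + 4)²) - 1*156)/((57 - (1 + 4)²) + 3*156) - 43601 = (4 + (57 - 1*5²) - 156)/((57 - 1*5²) + 468) - 43601 = (4 + (57 - 1*25) - 156)/((57 - 1*25) + 468) - 43601 = (4 + (57 - 25) - 156)/((57 - 25) + 468) - 43601 = (4 + 32 - 156)/(32 + 468) - 43601 = -120/500 - 43601 = (1/500)*(-120) - 43601 = -6/25 - 43601 = -1090031/25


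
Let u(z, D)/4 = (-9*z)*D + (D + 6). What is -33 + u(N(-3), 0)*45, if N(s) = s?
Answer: 1047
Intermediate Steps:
u(z, D) = 24 + 4*D - 36*D*z (u(z, D) = 4*((-9*z)*D + (D + 6)) = 4*(-9*D*z + (6 + D)) = 4*(6 + D - 9*D*z) = 24 + 4*D - 36*D*z)
-33 + u(N(-3), 0)*45 = -33 + (24 + 4*0 - 36*0*(-3))*45 = -33 + (24 + 0 + 0)*45 = -33 + 24*45 = -33 + 1080 = 1047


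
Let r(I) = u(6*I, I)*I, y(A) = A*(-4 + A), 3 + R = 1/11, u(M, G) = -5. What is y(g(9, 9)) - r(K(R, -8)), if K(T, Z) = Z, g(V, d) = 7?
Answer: -19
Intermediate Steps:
R = -32/11 (R = -3 + 1/11 = -32/11 ≈ -2.9091)
r(I) = -5*I
y(g(9, 9)) - r(K(R, -8)) = 7*(-4 + 7) - (-5)*(-8) = 7*3 - 1*40 = 21 - 40 = -19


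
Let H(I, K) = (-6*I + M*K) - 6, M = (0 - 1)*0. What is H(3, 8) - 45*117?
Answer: -5289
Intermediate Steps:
M = 0 (M = -1*0 = 0)
H(I, K) = -6 - 6*I (H(I, K) = (-6*I + 0*K) - 6 = (-6*I + 0) - 6 = -6*I - 6 = -6 - 6*I)
H(3, 8) - 45*117 = (-6 - 6*3) - 45*117 = (-6 - 18) - 5265 = -24 - 5265 = -5289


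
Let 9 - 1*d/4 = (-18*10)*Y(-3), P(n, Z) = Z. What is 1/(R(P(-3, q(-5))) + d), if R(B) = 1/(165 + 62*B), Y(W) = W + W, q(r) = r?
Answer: -145/621181 ≈ -0.00023343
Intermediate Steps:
Y(W) = 2*W
d = -4284 (d = 36 - 4*(-18*10)*2*(-3) = 36 - (-720)*(-6) = 36 - 4*1080 = 36 - 4320 = -4284)
1/(R(P(-3, q(-5))) + d) = 1/(1/(165 + 62*(-5)) - 4284) = 1/(1/(165 - 310) - 4284) = 1/(1/(-145) - 4284) = 1/(-1/145 - 4284) = 1/(-621181/145) = -145/621181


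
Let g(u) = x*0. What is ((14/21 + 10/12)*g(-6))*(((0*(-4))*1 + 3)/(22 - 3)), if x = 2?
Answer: 0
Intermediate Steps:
g(u) = 0 (g(u) = 2*0 = 0)
((14/21 + 10/12)*g(-6))*(((0*(-4))*1 + 3)/(22 - 3)) = ((14/21 + 10/12)*0)*(((0*(-4))*1 + 3)/(22 - 3)) = ((14*(1/21) + 10*(1/12))*0)*((0*1 + 3)/19) = ((2/3 + 5/6)*0)*((0 + 3)*(1/19)) = ((3/2)*0)*(3*(1/19)) = 0*(3/19) = 0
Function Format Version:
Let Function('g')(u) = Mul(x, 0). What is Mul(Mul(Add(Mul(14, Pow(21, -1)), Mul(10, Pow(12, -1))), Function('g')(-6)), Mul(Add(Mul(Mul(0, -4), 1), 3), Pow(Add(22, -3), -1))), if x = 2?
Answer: 0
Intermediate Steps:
Function('g')(u) = 0 (Function('g')(u) = Mul(2, 0) = 0)
Mul(Mul(Add(Mul(14, Pow(21, -1)), Mul(10, Pow(12, -1))), Function('g')(-6)), Mul(Add(Mul(Mul(0, -4), 1), 3), Pow(Add(22, -3), -1))) = Mul(Mul(Add(Mul(14, Pow(21, -1)), Mul(10, Pow(12, -1))), 0), Mul(Add(Mul(Mul(0, -4), 1), 3), Pow(Add(22, -3), -1))) = Mul(Mul(Add(Mul(14, Rational(1, 21)), Mul(10, Rational(1, 12))), 0), Mul(Add(Mul(0, 1), 3), Pow(19, -1))) = Mul(Mul(Add(Rational(2, 3), Rational(5, 6)), 0), Mul(Add(0, 3), Rational(1, 19))) = Mul(Mul(Rational(3, 2), 0), Mul(3, Rational(1, 19))) = Mul(0, Rational(3, 19)) = 0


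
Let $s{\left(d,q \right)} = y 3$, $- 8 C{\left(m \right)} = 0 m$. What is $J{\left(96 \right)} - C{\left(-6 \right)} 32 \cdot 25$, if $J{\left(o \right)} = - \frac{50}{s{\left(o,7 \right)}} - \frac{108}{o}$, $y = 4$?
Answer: $- \frac{127}{24} \approx -5.2917$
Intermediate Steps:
$C{\left(m \right)} = 0$ ($C{\left(m \right)} = - \frac{0 m}{8} = \left(- \frac{1}{8}\right) 0 = 0$)
$s{\left(d,q \right)} = 12$ ($s{\left(d,q \right)} = 4 \cdot 3 = 12$)
$J{\left(o \right)} = - \frac{25}{6} - \frac{108}{o}$ ($J{\left(o \right)} = - \frac{50}{12} - \frac{108}{o} = \left(-50\right) \frac{1}{12} - \frac{108}{o} = - \frac{25}{6} - \frac{108}{o}$)
$J{\left(96 \right)} - C{\left(-6 \right)} 32 \cdot 25 = \left(- \frac{25}{6} - \frac{108}{96}\right) - 0 \cdot 32 \cdot 25 = \left(- \frac{25}{6} - \frac{9}{8}\right) - 0 \cdot 25 = \left(- \frac{25}{6} - \frac{9}{8}\right) - 0 = - \frac{127}{24} + 0 = - \frac{127}{24}$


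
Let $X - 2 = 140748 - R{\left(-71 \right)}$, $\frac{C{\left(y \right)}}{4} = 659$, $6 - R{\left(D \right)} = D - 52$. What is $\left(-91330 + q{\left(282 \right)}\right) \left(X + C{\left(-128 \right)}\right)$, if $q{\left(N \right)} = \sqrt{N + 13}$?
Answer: $-13083661810 + 143257 \sqrt{295} \approx -1.3081 \cdot 10^{10}$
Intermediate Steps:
$R{\left(D \right)} = 58 - D$ ($R{\left(D \right)} = 6 - \left(D - 52\right) = 6 - \left(-52 + D\right) = 58 - D$)
$C{\left(y \right)} = 2636$ ($C{\left(y \right)} = 4 \cdot 659 = 2636$)
$X = 140621$ ($X = 2 + \left(140748 - \left(58 - -71\right)\right) = 2 + \left(140748 - \left(58 + 71\right)\right) = 2 + \left(140748 - 129\right) = 2 + 140619 = 140621$)
$q{\left(N \right)} = \sqrt{13 + N}$
$\left(-91330 + q{\left(282 \right)}\right) \left(X + C{\left(-128 \right)}\right) = \left(-91330 + \sqrt{13 + 282}\right) \left(140621 + 2636\right) = \left(-91330 + \sqrt{295}\right) 143257 = -13083661810 + 143257 \sqrt{295}$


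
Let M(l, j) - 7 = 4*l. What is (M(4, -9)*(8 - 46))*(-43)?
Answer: 37582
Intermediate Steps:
M(l, j) = 7 + 4*l
(M(4, -9)*(8 - 46))*(-43) = ((7 + 4*4)*(8 - 46))*(-43) = ((7 + 16)*(-38))*(-43) = (23*(-38))*(-43) = -874*(-43) = 37582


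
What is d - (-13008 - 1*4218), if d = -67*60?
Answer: 13206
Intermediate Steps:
d = -4020
d - (-13008 - 1*4218) = -4020 - (-13008 - 1*4218) = -4020 - (-13008 - 4218) = -4020 - 1*(-17226) = -4020 + 17226 = 13206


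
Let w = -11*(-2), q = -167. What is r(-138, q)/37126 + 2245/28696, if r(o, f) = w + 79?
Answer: 43123083/532683848 ≈ 0.080954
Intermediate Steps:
w = 22
r(o, f) = 101 (r(o, f) = 22 + 79 = 101)
r(-138, q)/37126 + 2245/28696 = 101/37126 + 2245/28696 = 43123083/532683848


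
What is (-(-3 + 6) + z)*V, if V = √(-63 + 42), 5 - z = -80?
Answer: 82*I*√21 ≈ 375.77*I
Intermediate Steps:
z = 85 (z = 5 - 1*(-80) = 5 + 80 = 85)
V = I*√21 (V = √(-21) = I*√21 ≈ 4.5826*I)
(-(-3 + 6) + z)*V = (-(-3 + 6) + 85)*(I*√21) = (-1*3 + 85)*(I*√21) = (-3 + 85)*(I*√21) = 82*(I*√21) = 82*I*√21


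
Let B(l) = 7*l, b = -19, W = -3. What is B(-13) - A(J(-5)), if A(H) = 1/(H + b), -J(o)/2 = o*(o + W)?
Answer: -9008/99 ≈ -90.990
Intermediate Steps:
J(o) = -2*o*(-3 + o) (J(o) = -2*o*(o - 3) = -2*o*(-3 + o))
A(H) = 1/(-19 + H) (A(H) = 1/(H - 19) = 1/(-19 + H))
B(-13) - A(J(-5)) = 7*(-13) - 1/(-19 + 2*(-5)*(3 - 1*(-5))) = -91 - 1/(-19 + 2*(-5)*(3 + 5)) = -91 - 1/(-19 + 2*(-5)*8) = -91 - 1/(-19 - 80) = -91 - 1/(-99) = -91 - 1*(-1/99) = -91 + 1/99 = -9008/99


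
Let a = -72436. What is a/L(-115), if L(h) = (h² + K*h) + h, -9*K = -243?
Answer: -72436/10005 ≈ -7.2400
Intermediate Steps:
K = 27 (K = -⅑*(-243) = 27)
L(h) = h² + 28*h (L(h) = (h² + 27*h) + h = h² + 28*h)
a/L(-115) = -72436*(-1/(115*(28 - 115))) = -72436/((-115*(-87))) = -72436/10005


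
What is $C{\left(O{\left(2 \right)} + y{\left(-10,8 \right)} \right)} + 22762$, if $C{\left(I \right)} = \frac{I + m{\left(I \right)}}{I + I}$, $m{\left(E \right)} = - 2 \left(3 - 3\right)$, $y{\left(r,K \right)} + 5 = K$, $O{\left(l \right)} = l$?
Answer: $\frac{45525}{2} \approx 22763.0$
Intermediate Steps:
$y{\left(r,K \right)} = -5 + K$
$m{\left(E \right)} = 0$ ($m{\left(E \right)} = \left(-2\right) 0 = 0$)
$C{\left(I \right)} = \frac{1}{2}$ ($C{\left(I \right)} = \frac{I + 0}{I + I} = \frac{I}{2 I} = I \frac{1}{2 I} = \frac{1}{2}$)
$C{\left(O{\left(2 \right)} + y{\left(-10,8 \right)} \right)} + 22762 = \frac{1}{2} + 22762 = \frac{45525}{2}$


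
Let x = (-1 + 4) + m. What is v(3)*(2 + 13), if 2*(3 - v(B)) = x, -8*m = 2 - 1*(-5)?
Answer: 465/16 ≈ 29.063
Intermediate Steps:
m = -7/8 (m = -(2 - 1*(-5))/8 = -(2 + 5)/8 = -1/8*7 = -7/8 ≈ -0.87500)
x = 17/8 (x = (-1 + 4) - 7/8 = 3 - 7/8 = 17/8 ≈ 2.1250)
v(B) = 31/16 (v(B) = 3 - 1/2*17/8 = 3 - 17/16 = 31/16)
v(3)*(2 + 13) = 31*(2 + 13)/16 = (31/16)*15 = 465/16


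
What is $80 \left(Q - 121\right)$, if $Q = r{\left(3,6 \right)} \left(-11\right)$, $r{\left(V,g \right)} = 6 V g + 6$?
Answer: $-110000$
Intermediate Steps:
$r{\left(V,g \right)} = 6 + 6 V g$ ($r{\left(V,g \right)} = 6 V g + 6 = 6 + 6 V g$)
$Q = -1254$ ($Q = \left(6 + 6 \cdot 3 \cdot 6\right) \left(-11\right) = \left(6 + 108\right) \left(-11\right) = 114 \left(-11\right) = -1254$)
$80 \left(Q - 121\right) = 80 \left(-1254 - 121\right) = 80 \left(-1375\right) = -110000$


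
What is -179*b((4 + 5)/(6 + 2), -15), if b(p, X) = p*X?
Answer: 24165/8 ≈ 3020.6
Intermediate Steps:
b(p, X) = X*p
-179*b((4 + 5)/(6 + 2), -15) = -(-2685)*(4 + 5)/(6 + 2) = -(-2685)*9/8 = -179*(-135/8) = 24165/8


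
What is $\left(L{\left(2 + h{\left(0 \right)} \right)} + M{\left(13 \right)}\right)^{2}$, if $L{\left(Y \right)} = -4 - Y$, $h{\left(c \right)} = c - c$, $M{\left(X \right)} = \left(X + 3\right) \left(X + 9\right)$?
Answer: $119716$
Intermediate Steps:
$M{\left(X \right)} = \left(3 + X\right) \left(9 + X\right)$
$h{\left(c \right)} = 0$
$\left(L{\left(2 + h{\left(0 \right)} \right)} + M{\left(13 \right)}\right)^{2} = \left(\left(-4 - \left(2 + 0\right)\right) + \left(27 + 13^{2} + 12 \cdot 13\right)\right)^{2} = \left(\left(-4 - 2\right) + \left(27 + 169 + 156\right)\right)^{2} = \left(\left(-4 - 2\right) + 352\right)^{2} = \left(-6 + 352\right)^{2} = 346^{2} = 119716$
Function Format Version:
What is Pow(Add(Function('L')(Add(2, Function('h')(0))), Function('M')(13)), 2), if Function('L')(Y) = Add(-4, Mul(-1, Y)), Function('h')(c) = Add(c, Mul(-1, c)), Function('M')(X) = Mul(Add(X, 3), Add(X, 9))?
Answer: 119716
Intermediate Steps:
Function('M')(X) = Mul(Add(3, X), Add(9, X))
Function('h')(c) = 0
Pow(Add(Function('L')(Add(2, Function('h')(0))), Function('M')(13)), 2) = Pow(Add(Add(-4, Mul(-1, Add(2, 0))), Add(27, Pow(13, 2), Mul(12, 13))), 2) = Pow(Add(Add(-4, Mul(-1, 2)), Add(27, 169, 156)), 2) = Pow(Add(Add(-4, -2), 352), 2) = Pow(Add(-6, 352), 2) = Pow(346, 2) = 119716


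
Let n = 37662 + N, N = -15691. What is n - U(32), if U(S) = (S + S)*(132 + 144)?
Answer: 4307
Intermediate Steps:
U(S) = 552*S (U(S) = (2*S)*276 = 552*S)
n = 21971 (n = 37662 - 15691 = 21971)
n - U(32) = 21971 - 552*32 = 21971 - 1*17664 = 21971 - 17664 = 4307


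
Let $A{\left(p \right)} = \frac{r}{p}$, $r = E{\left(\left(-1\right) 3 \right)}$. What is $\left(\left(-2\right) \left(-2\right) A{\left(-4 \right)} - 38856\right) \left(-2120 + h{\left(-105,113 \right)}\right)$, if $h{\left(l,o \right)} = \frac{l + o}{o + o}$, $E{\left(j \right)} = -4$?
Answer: $\frac{9307229712}{113} \approx 8.2365 \cdot 10^{7}$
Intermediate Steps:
$r = -4$
$h{\left(l,o \right)} = \frac{l + o}{2 o}$
$A{\left(p \right)} = - \frac{4}{p}$
$\left(\left(-2\right) \left(-2\right) A{\left(-4 \right)} - 38856\right) \left(-2120 + h{\left(-105,113 \right)}\right) = \left(\left(-2\right) \left(-2\right) \left(- \frac{4}{-4}\right) - 38856\right) \left(-2120 + \frac{-105 + 113}{2 \cdot 113}\right) = \left(4 \left(\left(-4\right) \left(- \frac{1}{4}\right)\right) - 38856\right) \left(-2120 + \frac{1}{2} \cdot \frac{1}{113} \cdot 8\right) = \left(4 \cdot 1 - 38856\right) \left(-2120 + \frac{4}{113}\right) = \left(4 - 38856\right) \left(- \frac{239556}{113}\right) = \left(-38852\right) \left(- \frac{239556}{113}\right) = \frac{9307229712}{113}$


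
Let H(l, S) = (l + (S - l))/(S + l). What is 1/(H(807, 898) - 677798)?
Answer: -1705/1155644692 ≈ -1.4754e-6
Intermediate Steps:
H(l, S) = S/(S + l)
1/(H(807, 898) - 677798) = 1/(898/(898 + 807) - 677798) = 1/(898/1705 - 677798) = 1/(-1155644692/1705) = -1705/1155644692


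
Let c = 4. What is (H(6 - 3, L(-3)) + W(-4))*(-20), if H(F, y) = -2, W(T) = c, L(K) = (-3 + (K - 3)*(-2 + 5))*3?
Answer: -40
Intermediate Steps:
L(K) = -36 + 9*K (L(K) = (-3 + (-3 + K)*3)*3 = (-3 + (-9 + 3*K))*3 = (-12 + 3*K)*3 = -36 + 9*K)
W(T) = 4
(H(6 - 3, L(-3)) + W(-4))*(-20) = (-2 + 4)*(-20) = 2*(-20) = -40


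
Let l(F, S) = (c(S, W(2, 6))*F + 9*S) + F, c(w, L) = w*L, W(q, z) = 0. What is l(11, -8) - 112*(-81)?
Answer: 9011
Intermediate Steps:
c(w, L) = L*w
l(F, S) = F + 9*S (l(F, S) = ((0*S)*F + 9*S) + F = (0*F + 9*S) + F = (0 + 9*S) + F = 9*S + F = F + 9*S)
l(11, -8) - 112*(-81) = (11 + 9*(-8)) - 112*(-81) = (11 - 72) + 9072 = -61 + 9072 = 9011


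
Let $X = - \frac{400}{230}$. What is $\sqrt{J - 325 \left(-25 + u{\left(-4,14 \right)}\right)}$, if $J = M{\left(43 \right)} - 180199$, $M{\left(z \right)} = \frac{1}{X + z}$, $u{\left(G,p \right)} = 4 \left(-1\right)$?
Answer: $\frac{3 i \sqrt{17088801483}}{949} \approx 413.25 i$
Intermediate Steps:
$X = - \frac{40}{23}$ ($X = \left(-400\right) \frac{1}{230} = - \frac{40}{23} \approx -1.7391$)
$u{\left(G,p \right)} = -4$
$M{\left(z \right)} = \frac{1}{- \frac{40}{23} + z}$
$J = - \frac{171008828}{949}$ ($J = \frac{23}{-40 + 23 \cdot 43} - 180199 = \frac{23}{-40 + 989} - 180199 = \frac{23}{949} - 180199 = - \frac{171008828}{949} \approx -1.802 \cdot 10^{5}$)
$\sqrt{J - 325 \left(-25 + u{\left(-4,14 \right)}\right)} = \sqrt{- \frac{171008828}{949} - 325 \left(-25 - 4\right)} = \sqrt{- \frac{171008828}{949} - -9425} = \sqrt{- \frac{171008828}{949} + 9425} = \sqrt{- \frac{162064503}{949}} = \frac{3 i \sqrt{17088801483}}{949}$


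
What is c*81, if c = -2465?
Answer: -199665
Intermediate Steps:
c*81 = -2465*81 = -199665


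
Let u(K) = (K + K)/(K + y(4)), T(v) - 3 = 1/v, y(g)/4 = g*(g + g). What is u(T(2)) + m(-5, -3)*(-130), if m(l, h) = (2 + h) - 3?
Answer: 136774/263 ≈ 520.05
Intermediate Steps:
y(g) = 8*g² (y(g) = 4*(g*(g + g)) = 4*(g*(2*g)) = 4*(2*g²) = 8*g²)
T(v) = 3 + 1/v
u(K) = 2*K/(128 + K) (u(K) = (K + K)/(K + 8*4²) = (2*K)/(K + 8*16) = (2*K)/(K + 128) = (2*K)/(128 + K) = 2*K/(128 + K))
m(l, h) = -1 + h
u(T(2)) + m(-5, -3)*(-130) = 2*(3 + 1/2)/(128 + (3 + 1/2)) + (-1 - 3)*(-130) = 2*(3 + ½)/(128 + (3 + ½)) - 4*(-130) = 2*(7/2)/(128 + 7/2) + 520 = 2*(7/2)/(263/2) + 520 = 2*(7/2)*(2/263) + 520 = 14/263 + 520 = 136774/263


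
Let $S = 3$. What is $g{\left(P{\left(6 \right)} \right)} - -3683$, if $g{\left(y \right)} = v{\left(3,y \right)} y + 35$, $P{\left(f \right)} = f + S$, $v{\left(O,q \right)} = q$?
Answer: $3799$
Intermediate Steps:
$P{\left(f \right)} = 3 + f$ ($P{\left(f \right)} = f + 3 = 3 + f$)
$g{\left(y \right)} = 35 + y^{2}$ ($g{\left(y \right)} = y y + 35 = y^{2} + 35 = 35 + y^{2}$)
$g{\left(P{\left(6 \right)} \right)} - -3683 = \left(35 + \left(3 + 6\right)^{2}\right) - -3683 = \left(35 + 9^{2}\right) + 3683 = \left(35 + 81\right) + 3683 = 116 + 3683 = 3799$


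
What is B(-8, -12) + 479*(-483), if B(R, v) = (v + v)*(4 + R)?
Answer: -231261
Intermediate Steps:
B(R, v) = 2*v*(4 + R) (B(R, v) = (2*v)*(4 + R) = 2*v*(4 + R))
B(-8, -12) + 479*(-483) = 2*(-12)*(4 - 8) + 479*(-483) = 2*(-12)*(-4) - 231357 = 96 - 231357 = -231261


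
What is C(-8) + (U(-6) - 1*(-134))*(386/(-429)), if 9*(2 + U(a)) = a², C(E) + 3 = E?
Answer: -57215/429 ≈ -133.37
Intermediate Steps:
C(E) = -3 + E
U(a) = -2 + a²/9
C(-8) + (U(-6) - 1*(-134))*(386/(-429)) = (-3 - 8) + ((-2 + (⅑)*(-6)²) - 1*(-134))*(386/(-429)) = -11 + ((-2 + (⅑)*36) + 134)*(386*(-1/429)) = -11 + ((-2 + 4) + 134)*(-386/429) = -11 + (2 + 134)*(-386/429) = -11 + 136*(-386/429) = -11 - 52496/429 = -57215/429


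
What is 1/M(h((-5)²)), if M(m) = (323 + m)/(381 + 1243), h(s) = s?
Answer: 14/3 ≈ 4.6667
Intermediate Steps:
M(m) = 323/1624 + m/1624 (M(m) = (323 + m)/1624 = (323 + m)*(1/1624) = 323/1624 + m/1624)
1/M(h((-5)²)) = 1/(323/1624 + (1/1624)*(-5)²) = 1/(323/1624 + (1/1624)*25) = 1/(323/1624 + 25/1624) = 1/(3/14) = 14/3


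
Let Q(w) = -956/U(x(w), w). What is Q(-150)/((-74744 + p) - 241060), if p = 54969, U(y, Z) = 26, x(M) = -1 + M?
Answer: 478/3390855 ≈ 0.00014097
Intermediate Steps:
Q(w) = -478/13 (Q(w) = -956/26 = -956*1/26 = -478/13)
Q(-150)/((-74744 + p) - 241060) = -478/(13*((-74744 + 54969) - 241060)) = -478/(13*(-19775 - 241060)) = -478/13/(-260835) = -478/13*(-1/260835) = 478/3390855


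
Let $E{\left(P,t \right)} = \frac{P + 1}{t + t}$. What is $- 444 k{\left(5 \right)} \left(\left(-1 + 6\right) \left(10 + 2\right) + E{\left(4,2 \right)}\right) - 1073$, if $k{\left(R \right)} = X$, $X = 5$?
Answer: $-137048$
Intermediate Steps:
$E{\left(P,t \right)} = \frac{1 + P}{2 t}$
$k{\left(R \right)} = 5$
$- 444 k{\left(5 \right)} \left(\left(-1 + 6\right) \left(10 + 2\right) + E{\left(4,2 \right)}\right) - 1073 = - 444 \cdot 5 \left(\left(-1 + 6\right) \left(10 + 2\right) + \frac{1 + 4}{2 \cdot 2}\right) - 1073 = - 444 \cdot 5 \left(5 \cdot 12 + \frac{1}{2} \cdot \frac{1}{2} \cdot 5\right) - 1073 = - 444 \cdot 5 \left(60 + \frac{5}{4}\right) - 1073 = - 444 \cdot 5 \cdot \frac{245}{4} - 1073 = \left(-444\right) \frac{1225}{4} - 1073 = -135975 - 1073 = -137048$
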